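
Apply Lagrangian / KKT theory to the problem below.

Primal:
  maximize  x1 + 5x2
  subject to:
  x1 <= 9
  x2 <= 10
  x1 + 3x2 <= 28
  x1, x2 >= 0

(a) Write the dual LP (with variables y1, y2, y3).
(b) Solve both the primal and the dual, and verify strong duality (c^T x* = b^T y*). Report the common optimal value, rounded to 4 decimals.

The standard primal-dual pair for 'max c^T x s.t. A x <= b, x >= 0' is:
  Dual:  min b^T y  s.t.  A^T y >= c,  y >= 0.

So the dual LP is:
  minimize  9y1 + 10y2 + 28y3
  subject to:
    y1 + y3 >= 1
    y2 + 3y3 >= 5
    y1, y2, y3 >= 0

Solving the primal: x* = (0, 9.3333).
  primal value c^T x* = 46.6667.
Solving the dual: y* = (0, 0, 1.6667).
  dual value b^T y* = 46.6667.
Strong duality: c^T x* = b^T y*. Confirmed.

46.6667


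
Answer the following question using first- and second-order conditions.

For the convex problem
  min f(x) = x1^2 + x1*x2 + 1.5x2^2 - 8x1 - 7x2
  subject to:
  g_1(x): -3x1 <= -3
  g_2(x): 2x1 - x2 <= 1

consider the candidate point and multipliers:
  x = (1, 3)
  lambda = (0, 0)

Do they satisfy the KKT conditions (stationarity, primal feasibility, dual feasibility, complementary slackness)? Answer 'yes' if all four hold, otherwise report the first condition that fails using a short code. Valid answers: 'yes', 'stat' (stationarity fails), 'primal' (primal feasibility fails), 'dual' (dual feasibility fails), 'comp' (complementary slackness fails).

Gradient of f: grad f(x) = Q x + c = (-3, 3)
Constraint values g_i(x) = a_i^T x - b_i:
  g_1((1, 3)) = 0
  g_2((1, 3)) = -2
Stationarity residual: grad f(x) + sum_i lambda_i a_i = (-3, 3)
  -> stationarity FAILS
Primal feasibility (all g_i <= 0): OK
Dual feasibility (all lambda_i >= 0): OK
Complementary slackness (lambda_i * g_i(x) = 0 for all i): OK

Verdict: the first failing condition is stationarity -> stat.

stat


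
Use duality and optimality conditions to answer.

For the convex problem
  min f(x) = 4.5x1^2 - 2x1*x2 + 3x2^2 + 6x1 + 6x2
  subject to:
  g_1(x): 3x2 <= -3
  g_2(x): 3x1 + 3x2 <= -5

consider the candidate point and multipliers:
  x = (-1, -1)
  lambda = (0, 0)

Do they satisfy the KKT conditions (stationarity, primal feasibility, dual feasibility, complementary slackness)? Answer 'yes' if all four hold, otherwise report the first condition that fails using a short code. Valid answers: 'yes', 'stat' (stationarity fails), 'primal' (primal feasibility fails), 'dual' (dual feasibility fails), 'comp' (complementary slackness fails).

Gradient of f: grad f(x) = Q x + c = (-1, 2)
Constraint values g_i(x) = a_i^T x - b_i:
  g_1((-1, -1)) = 0
  g_2((-1, -1)) = -1
Stationarity residual: grad f(x) + sum_i lambda_i a_i = (-1, 2)
  -> stationarity FAILS
Primal feasibility (all g_i <= 0): OK
Dual feasibility (all lambda_i >= 0): OK
Complementary slackness (lambda_i * g_i(x) = 0 for all i): OK

Verdict: the first failing condition is stationarity -> stat.

stat


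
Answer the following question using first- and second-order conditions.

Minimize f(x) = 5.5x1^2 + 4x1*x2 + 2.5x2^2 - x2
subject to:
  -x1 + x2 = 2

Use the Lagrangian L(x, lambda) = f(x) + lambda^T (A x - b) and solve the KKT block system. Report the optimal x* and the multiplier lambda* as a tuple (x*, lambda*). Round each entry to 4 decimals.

Form the Lagrangian:
  L(x, lambda) = (1/2) x^T Q x + c^T x + lambda^T (A x - b)
Stationarity (grad_x L = 0): Q x + c + A^T lambda = 0.
Primal feasibility: A x = b.

This gives the KKT block system:
  [ Q   A^T ] [ x     ]   [-c ]
  [ A    0  ] [ lambda ] = [ b ]

Solving the linear system:
  x*      = (-0.7083, 1.2917)
  lambda* = (-2.625)
  f(x*)   = 1.9792

x* = (-0.7083, 1.2917), lambda* = (-2.625)


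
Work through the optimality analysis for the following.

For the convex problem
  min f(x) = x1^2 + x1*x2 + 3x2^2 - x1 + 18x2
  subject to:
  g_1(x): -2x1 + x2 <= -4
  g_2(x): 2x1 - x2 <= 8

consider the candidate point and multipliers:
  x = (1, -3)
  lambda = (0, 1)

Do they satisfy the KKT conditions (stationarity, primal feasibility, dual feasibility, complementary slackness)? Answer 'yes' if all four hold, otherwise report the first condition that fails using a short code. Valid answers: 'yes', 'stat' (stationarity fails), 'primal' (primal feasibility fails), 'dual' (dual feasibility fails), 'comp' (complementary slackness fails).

Gradient of f: grad f(x) = Q x + c = (-2, 1)
Constraint values g_i(x) = a_i^T x - b_i:
  g_1((1, -3)) = -1
  g_2((1, -3)) = -3
Stationarity residual: grad f(x) + sum_i lambda_i a_i = (0, 0)
  -> stationarity OK
Primal feasibility (all g_i <= 0): OK
Dual feasibility (all lambda_i >= 0): OK
Complementary slackness (lambda_i * g_i(x) = 0 for all i): FAILS

Verdict: the first failing condition is complementary_slackness -> comp.

comp


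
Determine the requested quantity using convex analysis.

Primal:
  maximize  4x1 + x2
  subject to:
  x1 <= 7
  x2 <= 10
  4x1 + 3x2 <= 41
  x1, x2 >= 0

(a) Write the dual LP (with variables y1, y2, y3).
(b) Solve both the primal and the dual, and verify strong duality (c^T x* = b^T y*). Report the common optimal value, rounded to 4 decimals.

The standard primal-dual pair for 'max c^T x s.t. A x <= b, x >= 0' is:
  Dual:  min b^T y  s.t.  A^T y >= c,  y >= 0.

So the dual LP is:
  minimize  7y1 + 10y2 + 41y3
  subject to:
    y1 + 4y3 >= 4
    y2 + 3y3 >= 1
    y1, y2, y3 >= 0

Solving the primal: x* = (7, 4.3333).
  primal value c^T x* = 32.3333.
Solving the dual: y* = (2.6667, 0, 0.3333).
  dual value b^T y* = 32.3333.
Strong duality: c^T x* = b^T y*. Confirmed.

32.3333


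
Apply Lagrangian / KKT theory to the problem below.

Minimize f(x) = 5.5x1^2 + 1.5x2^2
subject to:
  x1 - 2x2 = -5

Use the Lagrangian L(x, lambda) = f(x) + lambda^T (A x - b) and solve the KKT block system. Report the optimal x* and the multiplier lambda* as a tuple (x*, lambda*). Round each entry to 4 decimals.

Form the Lagrangian:
  L(x, lambda) = (1/2) x^T Q x + c^T x + lambda^T (A x - b)
Stationarity (grad_x L = 0): Q x + c + A^T lambda = 0.
Primal feasibility: A x = b.

This gives the KKT block system:
  [ Q   A^T ] [ x     ]   [-c ]
  [ A    0  ] [ lambda ] = [ b ]

Solving the linear system:
  x*      = (-0.3191, 2.3404)
  lambda* = (3.5106)
  f(x*)   = 8.7766

x* = (-0.3191, 2.3404), lambda* = (3.5106)


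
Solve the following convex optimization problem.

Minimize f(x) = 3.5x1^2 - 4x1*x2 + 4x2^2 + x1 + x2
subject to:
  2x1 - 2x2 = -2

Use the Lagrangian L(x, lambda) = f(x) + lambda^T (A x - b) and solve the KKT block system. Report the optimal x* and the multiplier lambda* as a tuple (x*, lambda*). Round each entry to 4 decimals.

Form the Lagrangian:
  L(x, lambda) = (1/2) x^T Q x + c^T x + lambda^T (A x - b)
Stationarity (grad_x L = 0): Q x + c + A^T lambda = 0.
Primal feasibility: A x = b.

This gives the KKT block system:
  [ Q   A^T ] [ x     ]   [-c ]
  [ A    0  ] [ lambda ] = [ b ]

Solving the linear system:
  x*      = (-0.8571, 0.1429)
  lambda* = (2.7857)
  f(x*)   = 2.4286

x* = (-0.8571, 0.1429), lambda* = (2.7857)


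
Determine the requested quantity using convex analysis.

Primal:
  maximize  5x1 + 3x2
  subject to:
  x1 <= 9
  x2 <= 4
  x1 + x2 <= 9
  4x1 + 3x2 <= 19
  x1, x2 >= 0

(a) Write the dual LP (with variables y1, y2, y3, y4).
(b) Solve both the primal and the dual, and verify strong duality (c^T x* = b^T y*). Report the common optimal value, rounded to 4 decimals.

The standard primal-dual pair for 'max c^T x s.t. A x <= b, x >= 0' is:
  Dual:  min b^T y  s.t.  A^T y >= c,  y >= 0.

So the dual LP is:
  minimize  9y1 + 4y2 + 9y3 + 19y4
  subject to:
    y1 + y3 + 4y4 >= 5
    y2 + y3 + 3y4 >= 3
    y1, y2, y3, y4 >= 0

Solving the primal: x* = (4.75, 0).
  primal value c^T x* = 23.75.
Solving the dual: y* = (0, 0, 0, 1.25).
  dual value b^T y* = 23.75.
Strong duality: c^T x* = b^T y*. Confirmed.

23.75


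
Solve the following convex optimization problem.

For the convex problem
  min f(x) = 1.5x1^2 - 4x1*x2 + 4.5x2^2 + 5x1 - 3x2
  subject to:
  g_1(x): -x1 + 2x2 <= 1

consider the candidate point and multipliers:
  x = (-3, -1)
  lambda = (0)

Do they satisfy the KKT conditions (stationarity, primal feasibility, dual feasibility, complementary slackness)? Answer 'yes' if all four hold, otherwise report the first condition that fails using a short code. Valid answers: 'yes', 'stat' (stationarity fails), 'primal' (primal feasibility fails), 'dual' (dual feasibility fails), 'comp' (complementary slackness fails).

Gradient of f: grad f(x) = Q x + c = (0, 0)
Constraint values g_i(x) = a_i^T x - b_i:
  g_1((-3, -1)) = 0
Stationarity residual: grad f(x) + sum_i lambda_i a_i = (0, 0)
  -> stationarity OK
Primal feasibility (all g_i <= 0): OK
Dual feasibility (all lambda_i >= 0): OK
Complementary slackness (lambda_i * g_i(x) = 0 for all i): OK

Verdict: yes, KKT holds.

yes


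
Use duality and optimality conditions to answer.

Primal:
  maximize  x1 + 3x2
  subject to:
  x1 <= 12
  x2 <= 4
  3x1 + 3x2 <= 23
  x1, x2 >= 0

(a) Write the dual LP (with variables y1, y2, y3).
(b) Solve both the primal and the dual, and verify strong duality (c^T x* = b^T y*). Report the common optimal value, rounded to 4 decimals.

The standard primal-dual pair for 'max c^T x s.t. A x <= b, x >= 0' is:
  Dual:  min b^T y  s.t.  A^T y >= c,  y >= 0.

So the dual LP is:
  minimize  12y1 + 4y2 + 23y3
  subject to:
    y1 + 3y3 >= 1
    y2 + 3y3 >= 3
    y1, y2, y3 >= 0

Solving the primal: x* = (3.6667, 4).
  primal value c^T x* = 15.6667.
Solving the dual: y* = (0, 2, 0.3333).
  dual value b^T y* = 15.6667.
Strong duality: c^T x* = b^T y*. Confirmed.

15.6667


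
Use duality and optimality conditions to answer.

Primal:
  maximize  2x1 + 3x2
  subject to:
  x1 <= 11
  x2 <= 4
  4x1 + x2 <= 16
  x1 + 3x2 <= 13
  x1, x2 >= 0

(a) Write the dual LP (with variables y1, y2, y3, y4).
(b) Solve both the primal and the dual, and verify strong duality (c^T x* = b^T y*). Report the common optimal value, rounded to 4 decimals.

The standard primal-dual pair for 'max c^T x s.t. A x <= b, x >= 0' is:
  Dual:  min b^T y  s.t.  A^T y >= c,  y >= 0.

So the dual LP is:
  minimize  11y1 + 4y2 + 16y3 + 13y4
  subject to:
    y1 + 4y3 + y4 >= 2
    y2 + y3 + 3y4 >= 3
    y1, y2, y3, y4 >= 0

Solving the primal: x* = (3.1818, 3.2727).
  primal value c^T x* = 16.1818.
Solving the dual: y* = (0, 0, 0.2727, 0.9091).
  dual value b^T y* = 16.1818.
Strong duality: c^T x* = b^T y*. Confirmed.

16.1818


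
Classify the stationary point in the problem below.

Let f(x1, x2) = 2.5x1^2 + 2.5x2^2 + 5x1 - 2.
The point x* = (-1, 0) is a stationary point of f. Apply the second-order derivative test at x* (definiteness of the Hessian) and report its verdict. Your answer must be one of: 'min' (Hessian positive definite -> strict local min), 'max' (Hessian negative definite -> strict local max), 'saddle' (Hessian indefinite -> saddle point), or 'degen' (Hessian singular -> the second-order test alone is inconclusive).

Compute the Hessian H = grad^2 f:
  H = [[5, 0], [0, 5]]
Verify stationarity: grad f(x*) = H x* + g = (0, 0).
Eigenvalues of H: 5, 5.
Both eigenvalues > 0, so H is positive definite -> x* is a strict local min.

min


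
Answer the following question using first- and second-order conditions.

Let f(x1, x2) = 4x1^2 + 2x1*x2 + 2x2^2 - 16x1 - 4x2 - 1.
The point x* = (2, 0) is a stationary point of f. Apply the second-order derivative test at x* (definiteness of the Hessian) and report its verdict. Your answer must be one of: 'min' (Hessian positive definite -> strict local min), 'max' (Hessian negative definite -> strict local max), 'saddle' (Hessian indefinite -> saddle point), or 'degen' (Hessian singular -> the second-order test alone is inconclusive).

Compute the Hessian H = grad^2 f:
  H = [[8, 2], [2, 4]]
Verify stationarity: grad f(x*) = H x* + g = (0, 0).
Eigenvalues of H: 3.1716, 8.8284.
Both eigenvalues > 0, so H is positive definite -> x* is a strict local min.

min


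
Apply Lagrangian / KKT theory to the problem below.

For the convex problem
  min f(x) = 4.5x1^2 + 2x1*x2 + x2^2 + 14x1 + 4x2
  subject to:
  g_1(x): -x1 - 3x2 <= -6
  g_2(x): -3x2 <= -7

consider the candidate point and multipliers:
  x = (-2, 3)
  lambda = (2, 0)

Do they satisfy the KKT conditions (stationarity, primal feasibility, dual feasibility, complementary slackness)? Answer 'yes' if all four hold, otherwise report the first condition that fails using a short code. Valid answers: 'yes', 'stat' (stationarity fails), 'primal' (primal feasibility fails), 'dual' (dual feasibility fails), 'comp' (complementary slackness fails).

Gradient of f: grad f(x) = Q x + c = (2, 6)
Constraint values g_i(x) = a_i^T x - b_i:
  g_1((-2, 3)) = -1
  g_2((-2, 3)) = -2
Stationarity residual: grad f(x) + sum_i lambda_i a_i = (0, 0)
  -> stationarity OK
Primal feasibility (all g_i <= 0): OK
Dual feasibility (all lambda_i >= 0): OK
Complementary slackness (lambda_i * g_i(x) = 0 for all i): FAILS

Verdict: the first failing condition is complementary_slackness -> comp.

comp


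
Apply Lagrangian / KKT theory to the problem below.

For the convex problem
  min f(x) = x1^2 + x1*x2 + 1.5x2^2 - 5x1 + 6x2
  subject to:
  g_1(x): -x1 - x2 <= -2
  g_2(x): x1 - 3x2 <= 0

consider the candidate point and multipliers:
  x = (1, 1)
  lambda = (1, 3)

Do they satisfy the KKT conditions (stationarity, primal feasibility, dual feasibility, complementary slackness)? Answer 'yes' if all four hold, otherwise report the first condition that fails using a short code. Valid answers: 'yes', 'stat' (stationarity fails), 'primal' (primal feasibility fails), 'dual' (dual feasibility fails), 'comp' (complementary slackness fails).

Gradient of f: grad f(x) = Q x + c = (-2, 10)
Constraint values g_i(x) = a_i^T x - b_i:
  g_1((1, 1)) = 0
  g_2((1, 1)) = -2
Stationarity residual: grad f(x) + sum_i lambda_i a_i = (0, 0)
  -> stationarity OK
Primal feasibility (all g_i <= 0): OK
Dual feasibility (all lambda_i >= 0): OK
Complementary slackness (lambda_i * g_i(x) = 0 for all i): FAILS

Verdict: the first failing condition is complementary_slackness -> comp.

comp


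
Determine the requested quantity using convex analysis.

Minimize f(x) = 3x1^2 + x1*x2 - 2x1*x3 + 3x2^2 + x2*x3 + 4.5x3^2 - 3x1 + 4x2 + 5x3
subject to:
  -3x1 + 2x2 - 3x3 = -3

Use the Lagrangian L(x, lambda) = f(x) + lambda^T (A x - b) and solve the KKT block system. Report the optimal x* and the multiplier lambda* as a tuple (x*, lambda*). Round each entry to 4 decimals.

Form the Lagrangian:
  L(x, lambda) = (1/2) x^T Q x + c^T x + lambda^T (A x - b)
Stationarity (grad_x L = 0): Q x + c + A^T lambda = 0.
Primal feasibility: A x = b.

This gives the KKT block system:
  [ Q   A^T ] [ x     ]   [-c ]
  [ A    0  ] [ lambda ] = [ b ]

Solving the linear system:
  x*      = (0.6823, -0.8232, -0.2311)
  lambda* = (0.2442)
  f(x*)   = -2.8814

x* = (0.6823, -0.8232, -0.2311), lambda* = (0.2442)


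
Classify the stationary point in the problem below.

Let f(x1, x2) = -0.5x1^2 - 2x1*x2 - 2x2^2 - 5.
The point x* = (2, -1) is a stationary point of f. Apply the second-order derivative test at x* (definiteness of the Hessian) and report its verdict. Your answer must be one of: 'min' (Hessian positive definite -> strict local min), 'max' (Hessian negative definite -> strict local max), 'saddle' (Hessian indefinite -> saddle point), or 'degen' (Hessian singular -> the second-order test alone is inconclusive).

Compute the Hessian H = grad^2 f:
  H = [[-1, -2], [-2, -4]]
Verify stationarity: grad f(x*) = H x* + g = (0, 0).
Eigenvalues of H: -5, 0.
H has a zero eigenvalue (singular; negative semidefinite but not definite), so H is neither positive definite, negative definite, nor indefinite. The second-order test alone is inconclusive -> degen.
(Indeed, f is constant along the null direction of H through x*, so x* is not a strict local extremum.)

degen


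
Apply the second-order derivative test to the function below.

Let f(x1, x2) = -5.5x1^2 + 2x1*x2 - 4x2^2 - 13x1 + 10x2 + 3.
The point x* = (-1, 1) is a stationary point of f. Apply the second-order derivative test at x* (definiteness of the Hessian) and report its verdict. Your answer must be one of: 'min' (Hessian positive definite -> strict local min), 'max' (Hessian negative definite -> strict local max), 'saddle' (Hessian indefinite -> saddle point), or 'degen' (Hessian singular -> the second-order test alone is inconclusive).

Compute the Hessian H = grad^2 f:
  H = [[-11, 2], [2, -8]]
Verify stationarity: grad f(x*) = H x* + g = (0, 0).
Eigenvalues of H: -12, -7.
Both eigenvalues < 0, so H is negative definite -> x* is a strict local max.

max


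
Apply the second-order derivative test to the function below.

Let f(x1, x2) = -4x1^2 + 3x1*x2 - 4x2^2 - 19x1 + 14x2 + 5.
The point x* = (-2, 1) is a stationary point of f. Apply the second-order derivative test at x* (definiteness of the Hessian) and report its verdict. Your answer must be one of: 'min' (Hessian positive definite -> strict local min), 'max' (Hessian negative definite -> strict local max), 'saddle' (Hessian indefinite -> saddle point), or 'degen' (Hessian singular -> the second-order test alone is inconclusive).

Compute the Hessian H = grad^2 f:
  H = [[-8, 3], [3, -8]]
Verify stationarity: grad f(x*) = H x* + g = (0, 0).
Eigenvalues of H: -11, -5.
Both eigenvalues < 0, so H is negative definite -> x* is a strict local max.

max


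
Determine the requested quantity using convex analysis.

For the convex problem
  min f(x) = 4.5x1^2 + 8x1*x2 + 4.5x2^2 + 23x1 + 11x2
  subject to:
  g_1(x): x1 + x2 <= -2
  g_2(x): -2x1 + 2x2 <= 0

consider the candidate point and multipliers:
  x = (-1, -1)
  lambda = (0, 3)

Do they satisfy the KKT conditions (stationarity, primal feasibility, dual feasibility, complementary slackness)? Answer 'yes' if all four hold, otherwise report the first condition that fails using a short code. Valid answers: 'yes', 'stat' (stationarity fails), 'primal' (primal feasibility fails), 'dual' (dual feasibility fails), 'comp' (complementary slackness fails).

Gradient of f: grad f(x) = Q x + c = (6, -6)
Constraint values g_i(x) = a_i^T x - b_i:
  g_1((-1, -1)) = 0
  g_2((-1, -1)) = 0
Stationarity residual: grad f(x) + sum_i lambda_i a_i = (0, 0)
  -> stationarity OK
Primal feasibility (all g_i <= 0): OK
Dual feasibility (all lambda_i >= 0): OK
Complementary slackness (lambda_i * g_i(x) = 0 for all i): OK

Verdict: yes, KKT holds.

yes


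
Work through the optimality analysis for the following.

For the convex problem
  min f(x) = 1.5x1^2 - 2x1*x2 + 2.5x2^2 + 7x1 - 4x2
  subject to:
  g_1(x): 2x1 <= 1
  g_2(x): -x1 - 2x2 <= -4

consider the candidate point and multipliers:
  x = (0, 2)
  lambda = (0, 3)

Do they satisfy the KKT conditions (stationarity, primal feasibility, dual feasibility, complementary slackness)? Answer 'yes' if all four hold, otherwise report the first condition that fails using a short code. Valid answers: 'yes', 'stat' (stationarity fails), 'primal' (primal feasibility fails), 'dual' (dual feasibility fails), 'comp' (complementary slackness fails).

Gradient of f: grad f(x) = Q x + c = (3, 6)
Constraint values g_i(x) = a_i^T x - b_i:
  g_1((0, 2)) = -1
  g_2((0, 2)) = 0
Stationarity residual: grad f(x) + sum_i lambda_i a_i = (0, 0)
  -> stationarity OK
Primal feasibility (all g_i <= 0): OK
Dual feasibility (all lambda_i >= 0): OK
Complementary slackness (lambda_i * g_i(x) = 0 for all i): OK

Verdict: yes, KKT holds.

yes


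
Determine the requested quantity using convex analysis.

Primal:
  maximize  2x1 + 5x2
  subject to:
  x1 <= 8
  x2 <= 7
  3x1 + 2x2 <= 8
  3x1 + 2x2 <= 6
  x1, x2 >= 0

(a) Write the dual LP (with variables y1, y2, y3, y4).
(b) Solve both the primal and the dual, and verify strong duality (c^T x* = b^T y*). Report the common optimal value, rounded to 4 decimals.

The standard primal-dual pair for 'max c^T x s.t. A x <= b, x >= 0' is:
  Dual:  min b^T y  s.t.  A^T y >= c,  y >= 0.

So the dual LP is:
  minimize  8y1 + 7y2 + 8y3 + 6y4
  subject to:
    y1 + 3y3 + 3y4 >= 2
    y2 + 2y3 + 2y4 >= 5
    y1, y2, y3, y4 >= 0

Solving the primal: x* = (0, 3).
  primal value c^T x* = 15.
Solving the dual: y* = (0, 0, 0, 2.5).
  dual value b^T y* = 15.
Strong duality: c^T x* = b^T y*. Confirmed.

15


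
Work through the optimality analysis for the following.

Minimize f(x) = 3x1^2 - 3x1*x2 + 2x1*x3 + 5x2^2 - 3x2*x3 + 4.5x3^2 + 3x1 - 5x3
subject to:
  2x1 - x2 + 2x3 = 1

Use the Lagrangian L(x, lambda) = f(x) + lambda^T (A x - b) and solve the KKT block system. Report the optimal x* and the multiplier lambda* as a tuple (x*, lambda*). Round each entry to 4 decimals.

Form the Lagrangian:
  L(x, lambda) = (1/2) x^T Q x + c^T x + lambda^T (A x - b)
Stationarity (grad_x L = 0): Q x + c + A^T lambda = 0.
Primal feasibility: A x = b.

This gives the KKT block system:
  [ Q   A^T ] [ x     ]   [-c ]
  [ A    0  ] [ lambda ] = [ b ]

Solving the linear system:
  x*      = (-0.3966, 0.0391, 0.9162)
  lambda* = (-1.1676)
  f(x*)   = -2.3017

x* = (-0.3966, 0.0391, 0.9162), lambda* = (-1.1676)


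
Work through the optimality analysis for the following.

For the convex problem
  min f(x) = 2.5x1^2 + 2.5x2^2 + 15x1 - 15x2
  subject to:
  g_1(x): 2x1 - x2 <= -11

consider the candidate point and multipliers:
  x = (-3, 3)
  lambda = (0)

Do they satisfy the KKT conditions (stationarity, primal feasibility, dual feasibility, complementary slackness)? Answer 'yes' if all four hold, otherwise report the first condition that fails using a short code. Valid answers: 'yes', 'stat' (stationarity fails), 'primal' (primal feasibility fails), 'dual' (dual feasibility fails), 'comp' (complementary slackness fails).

Gradient of f: grad f(x) = Q x + c = (0, 0)
Constraint values g_i(x) = a_i^T x - b_i:
  g_1((-3, 3)) = 2
Stationarity residual: grad f(x) + sum_i lambda_i a_i = (0, 0)
  -> stationarity OK
Primal feasibility (all g_i <= 0): FAILS
Dual feasibility (all lambda_i >= 0): OK
Complementary slackness (lambda_i * g_i(x) = 0 for all i): OK

Verdict: the first failing condition is primal_feasibility -> primal.

primal


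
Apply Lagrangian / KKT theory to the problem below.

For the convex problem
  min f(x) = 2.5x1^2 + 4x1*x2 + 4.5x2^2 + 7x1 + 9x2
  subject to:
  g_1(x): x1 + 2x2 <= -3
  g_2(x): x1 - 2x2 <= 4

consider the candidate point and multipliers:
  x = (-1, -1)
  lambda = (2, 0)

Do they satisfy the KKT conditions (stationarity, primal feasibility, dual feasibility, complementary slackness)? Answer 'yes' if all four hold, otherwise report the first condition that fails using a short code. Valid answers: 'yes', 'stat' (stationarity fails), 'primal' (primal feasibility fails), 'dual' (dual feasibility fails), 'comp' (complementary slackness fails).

Gradient of f: grad f(x) = Q x + c = (-2, -4)
Constraint values g_i(x) = a_i^T x - b_i:
  g_1((-1, -1)) = 0
  g_2((-1, -1)) = -3
Stationarity residual: grad f(x) + sum_i lambda_i a_i = (0, 0)
  -> stationarity OK
Primal feasibility (all g_i <= 0): OK
Dual feasibility (all lambda_i >= 0): OK
Complementary slackness (lambda_i * g_i(x) = 0 for all i): OK

Verdict: yes, KKT holds.

yes


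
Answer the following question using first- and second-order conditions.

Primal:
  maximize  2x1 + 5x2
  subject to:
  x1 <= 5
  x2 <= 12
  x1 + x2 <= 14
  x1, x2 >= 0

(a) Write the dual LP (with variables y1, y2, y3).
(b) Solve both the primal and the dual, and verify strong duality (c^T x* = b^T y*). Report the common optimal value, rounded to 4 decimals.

The standard primal-dual pair for 'max c^T x s.t. A x <= b, x >= 0' is:
  Dual:  min b^T y  s.t.  A^T y >= c,  y >= 0.

So the dual LP is:
  minimize  5y1 + 12y2 + 14y3
  subject to:
    y1 + y3 >= 2
    y2 + y3 >= 5
    y1, y2, y3 >= 0

Solving the primal: x* = (2, 12).
  primal value c^T x* = 64.
Solving the dual: y* = (0, 3, 2).
  dual value b^T y* = 64.
Strong duality: c^T x* = b^T y*. Confirmed.

64


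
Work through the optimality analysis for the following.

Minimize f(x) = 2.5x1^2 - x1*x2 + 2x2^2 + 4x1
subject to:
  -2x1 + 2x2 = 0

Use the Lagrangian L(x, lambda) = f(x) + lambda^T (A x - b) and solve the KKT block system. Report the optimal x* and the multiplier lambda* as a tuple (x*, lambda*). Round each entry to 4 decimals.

Form the Lagrangian:
  L(x, lambda) = (1/2) x^T Q x + c^T x + lambda^T (A x - b)
Stationarity (grad_x L = 0): Q x + c + A^T lambda = 0.
Primal feasibility: A x = b.

This gives the KKT block system:
  [ Q   A^T ] [ x     ]   [-c ]
  [ A    0  ] [ lambda ] = [ b ]

Solving the linear system:
  x*      = (-0.5714, -0.5714)
  lambda* = (0.8571)
  f(x*)   = -1.1429

x* = (-0.5714, -0.5714), lambda* = (0.8571)


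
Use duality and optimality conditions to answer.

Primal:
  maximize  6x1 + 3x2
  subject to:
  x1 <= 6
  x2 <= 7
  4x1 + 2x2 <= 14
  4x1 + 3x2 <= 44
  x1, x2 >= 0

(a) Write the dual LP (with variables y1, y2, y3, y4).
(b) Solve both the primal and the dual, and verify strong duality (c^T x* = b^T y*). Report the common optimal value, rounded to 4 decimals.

The standard primal-dual pair for 'max c^T x s.t. A x <= b, x >= 0' is:
  Dual:  min b^T y  s.t.  A^T y >= c,  y >= 0.

So the dual LP is:
  minimize  6y1 + 7y2 + 14y3 + 44y4
  subject to:
    y1 + 4y3 + 4y4 >= 6
    y2 + 2y3 + 3y4 >= 3
    y1, y2, y3, y4 >= 0

Solving the primal: x* = (3.5, 0).
  primal value c^T x* = 21.
Solving the dual: y* = (0, 0, 1.5, 0).
  dual value b^T y* = 21.
Strong duality: c^T x* = b^T y*. Confirmed.

21


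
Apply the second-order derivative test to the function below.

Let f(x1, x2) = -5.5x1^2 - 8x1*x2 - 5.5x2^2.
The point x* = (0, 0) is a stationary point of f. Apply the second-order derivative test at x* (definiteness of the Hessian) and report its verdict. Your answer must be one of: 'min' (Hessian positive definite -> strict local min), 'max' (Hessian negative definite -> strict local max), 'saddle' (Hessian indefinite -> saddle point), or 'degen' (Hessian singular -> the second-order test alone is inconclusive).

Compute the Hessian H = grad^2 f:
  H = [[-11, -8], [-8, -11]]
Verify stationarity: grad f(x*) = H x* + g = (0, 0).
Eigenvalues of H: -19, -3.
Both eigenvalues < 0, so H is negative definite -> x* is a strict local max.

max


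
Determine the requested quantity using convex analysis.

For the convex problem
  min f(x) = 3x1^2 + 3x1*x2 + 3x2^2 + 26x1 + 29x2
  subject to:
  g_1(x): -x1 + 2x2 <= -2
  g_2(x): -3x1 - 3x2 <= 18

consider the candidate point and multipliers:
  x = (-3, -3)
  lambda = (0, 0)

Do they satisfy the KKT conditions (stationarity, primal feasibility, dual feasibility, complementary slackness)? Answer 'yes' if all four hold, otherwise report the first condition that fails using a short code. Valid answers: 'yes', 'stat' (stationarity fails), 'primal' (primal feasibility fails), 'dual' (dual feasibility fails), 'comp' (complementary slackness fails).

Gradient of f: grad f(x) = Q x + c = (-1, 2)
Constraint values g_i(x) = a_i^T x - b_i:
  g_1((-3, -3)) = -1
  g_2((-3, -3)) = 0
Stationarity residual: grad f(x) + sum_i lambda_i a_i = (-1, 2)
  -> stationarity FAILS
Primal feasibility (all g_i <= 0): OK
Dual feasibility (all lambda_i >= 0): OK
Complementary slackness (lambda_i * g_i(x) = 0 for all i): OK

Verdict: the first failing condition is stationarity -> stat.

stat


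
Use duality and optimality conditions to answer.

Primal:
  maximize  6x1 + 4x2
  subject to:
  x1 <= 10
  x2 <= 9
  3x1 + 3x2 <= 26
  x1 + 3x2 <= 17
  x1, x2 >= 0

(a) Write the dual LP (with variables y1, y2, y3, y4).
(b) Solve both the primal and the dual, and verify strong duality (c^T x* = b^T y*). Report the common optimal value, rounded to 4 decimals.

The standard primal-dual pair for 'max c^T x s.t. A x <= b, x >= 0' is:
  Dual:  min b^T y  s.t.  A^T y >= c,  y >= 0.

So the dual LP is:
  minimize  10y1 + 9y2 + 26y3 + 17y4
  subject to:
    y1 + 3y3 + y4 >= 6
    y2 + 3y3 + 3y4 >= 4
    y1, y2, y3, y4 >= 0

Solving the primal: x* = (8.6667, 0).
  primal value c^T x* = 52.
Solving the dual: y* = (0, 0, 2, 0).
  dual value b^T y* = 52.
Strong duality: c^T x* = b^T y*. Confirmed.

52


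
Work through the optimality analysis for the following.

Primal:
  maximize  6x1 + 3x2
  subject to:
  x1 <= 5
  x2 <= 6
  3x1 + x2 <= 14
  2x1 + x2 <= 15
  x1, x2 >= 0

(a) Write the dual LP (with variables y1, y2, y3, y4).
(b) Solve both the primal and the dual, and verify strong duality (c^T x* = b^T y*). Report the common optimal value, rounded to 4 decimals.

The standard primal-dual pair for 'max c^T x s.t. A x <= b, x >= 0' is:
  Dual:  min b^T y  s.t.  A^T y >= c,  y >= 0.

So the dual LP is:
  minimize  5y1 + 6y2 + 14y3 + 15y4
  subject to:
    y1 + 3y3 + 2y4 >= 6
    y2 + y3 + y4 >= 3
    y1, y2, y3, y4 >= 0

Solving the primal: x* = (2.6667, 6).
  primal value c^T x* = 34.
Solving the dual: y* = (0, 1, 2, 0).
  dual value b^T y* = 34.
Strong duality: c^T x* = b^T y*. Confirmed.

34


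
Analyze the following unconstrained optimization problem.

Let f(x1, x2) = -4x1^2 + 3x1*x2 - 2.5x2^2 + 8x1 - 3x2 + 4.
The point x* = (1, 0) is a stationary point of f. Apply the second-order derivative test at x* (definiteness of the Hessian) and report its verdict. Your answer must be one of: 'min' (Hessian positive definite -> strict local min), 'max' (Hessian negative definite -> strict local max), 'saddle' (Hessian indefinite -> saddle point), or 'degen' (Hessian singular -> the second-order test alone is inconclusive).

Compute the Hessian H = grad^2 f:
  H = [[-8, 3], [3, -5]]
Verify stationarity: grad f(x*) = H x* + g = (0, 0).
Eigenvalues of H: -9.8541, -3.1459.
Both eigenvalues < 0, so H is negative definite -> x* is a strict local max.

max


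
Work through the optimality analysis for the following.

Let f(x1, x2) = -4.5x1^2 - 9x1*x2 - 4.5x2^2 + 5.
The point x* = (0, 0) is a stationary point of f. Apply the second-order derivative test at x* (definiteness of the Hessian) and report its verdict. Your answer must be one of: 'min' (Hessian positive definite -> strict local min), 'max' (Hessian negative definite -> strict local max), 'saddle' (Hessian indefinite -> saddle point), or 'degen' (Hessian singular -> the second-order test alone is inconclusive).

Compute the Hessian H = grad^2 f:
  H = [[-9, -9], [-9, -9]]
Verify stationarity: grad f(x*) = H x* + g = (0, 0).
Eigenvalues of H: -18, 0.
H has a zero eigenvalue (singular; negative semidefinite but not definite), so H is neither positive definite, negative definite, nor indefinite. The second-order test alone is inconclusive -> degen.
(Indeed, f is constant along the null direction of H through x*, so x* is not a strict local extremum.)

degen


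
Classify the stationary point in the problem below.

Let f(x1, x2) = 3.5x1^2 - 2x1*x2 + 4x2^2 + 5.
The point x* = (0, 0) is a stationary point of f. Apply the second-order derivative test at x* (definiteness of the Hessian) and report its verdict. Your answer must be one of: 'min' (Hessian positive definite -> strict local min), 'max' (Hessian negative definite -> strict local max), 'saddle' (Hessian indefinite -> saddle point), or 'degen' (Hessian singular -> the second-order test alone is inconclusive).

Compute the Hessian H = grad^2 f:
  H = [[7, -2], [-2, 8]]
Verify stationarity: grad f(x*) = H x* + g = (0, 0).
Eigenvalues of H: 5.4384, 9.5616.
Both eigenvalues > 0, so H is positive definite -> x* is a strict local min.

min


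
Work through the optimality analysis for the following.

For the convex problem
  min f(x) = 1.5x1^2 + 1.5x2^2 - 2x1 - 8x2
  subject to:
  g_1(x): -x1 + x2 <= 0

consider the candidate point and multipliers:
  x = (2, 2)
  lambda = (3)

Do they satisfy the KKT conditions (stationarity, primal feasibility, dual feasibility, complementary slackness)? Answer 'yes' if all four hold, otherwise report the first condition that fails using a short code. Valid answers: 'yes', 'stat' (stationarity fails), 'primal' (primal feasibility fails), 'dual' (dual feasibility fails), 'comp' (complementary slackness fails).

Gradient of f: grad f(x) = Q x + c = (4, -2)
Constraint values g_i(x) = a_i^T x - b_i:
  g_1((2, 2)) = 0
Stationarity residual: grad f(x) + sum_i lambda_i a_i = (1, 1)
  -> stationarity FAILS
Primal feasibility (all g_i <= 0): OK
Dual feasibility (all lambda_i >= 0): OK
Complementary slackness (lambda_i * g_i(x) = 0 for all i): OK

Verdict: the first failing condition is stationarity -> stat.

stat


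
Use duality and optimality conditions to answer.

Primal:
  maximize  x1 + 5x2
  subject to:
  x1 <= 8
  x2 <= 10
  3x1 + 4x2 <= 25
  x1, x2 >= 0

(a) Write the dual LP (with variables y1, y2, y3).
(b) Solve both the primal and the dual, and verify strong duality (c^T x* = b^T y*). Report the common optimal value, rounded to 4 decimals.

The standard primal-dual pair for 'max c^T x s.t. A x <= b, x >= 0' is:
  Dual:  min b^T y  s.t.  A^T y >= c,  y >= 0.

So the dual LP is:
  minimize  8y1 + 10y2 + 25y3
  subject to:
    y1 + 3y3 >= 1
    y2 + 4y3 >= 5
    y1, y2, y3 >= 0

Solving the primal: x* = (0, 6.25).
  primal value c^T x* = 31.25.
Solving the dual: y* = (0, 0, 1.25).
  dual value b^T y* = 31.25.
Strong duality: c^T x* = b^T y*. Confirmed.

31.25


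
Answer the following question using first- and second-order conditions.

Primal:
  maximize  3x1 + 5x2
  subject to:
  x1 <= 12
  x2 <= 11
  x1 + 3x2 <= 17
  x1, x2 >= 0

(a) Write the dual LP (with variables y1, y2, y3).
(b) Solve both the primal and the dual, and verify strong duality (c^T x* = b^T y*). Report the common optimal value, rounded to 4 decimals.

The standard primal-dual pair for 'max c^T x s.t. A x <= b, x >= 0' is:
  Dual:  min b^T y  s.t.  A^T y >= c,  y >= 0.

So the dual LP is:
  minimize  12y1 + 11y2 + 17y3
  subject to:
    y1 + y3 >= 3
    y2 + 3y3 >= 5
    y1, y2, y3 >= 0

Solving the primal: x* = (12, 1.6667).
  primal value c^T x* = 44.3333.
Solving the dual: y* = (1.3333, 0, 1.6667).
  dual value b^T y* = 44.3333.
Strong duality: c^T x* = b^T y*. Confirmed.

44.3333


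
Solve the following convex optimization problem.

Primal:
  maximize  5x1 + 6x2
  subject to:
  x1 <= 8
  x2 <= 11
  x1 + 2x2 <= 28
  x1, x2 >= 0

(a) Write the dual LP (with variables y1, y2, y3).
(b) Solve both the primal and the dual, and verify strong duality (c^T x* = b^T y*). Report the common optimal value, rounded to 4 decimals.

The standard primal-dual pair for 'max c^T x s.t. A x <= b, x >= 0' is:
  Dual:  min b^T y  s.t.  A^T y >= c,  y >= 0.

So the dual LP is:
  minimize  8y1 + 11y2 + 28y3
  subject to:
    y1 + y3 >= 5
    y2 + 2y3 >= 6
    y1, y2, y3 >= 0

Solving the primal: x* = (8, 10).
  primal value c^T x* = 100.
Solving the dual: y* = (2, 0, 3).
  dual value b^T y* = 100.
Strong duality: c^T x* = b^T y*. Confirmed.

100


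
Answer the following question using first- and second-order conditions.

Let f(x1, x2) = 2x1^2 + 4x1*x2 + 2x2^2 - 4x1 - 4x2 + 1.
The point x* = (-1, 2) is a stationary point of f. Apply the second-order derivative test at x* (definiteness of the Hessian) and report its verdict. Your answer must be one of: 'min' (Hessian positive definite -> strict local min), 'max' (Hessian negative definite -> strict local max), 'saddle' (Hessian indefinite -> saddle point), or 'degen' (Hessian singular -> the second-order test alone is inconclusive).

Compute the Hessian H = grad^2 f:
  H = [[4, 4], [4, 4]]
Verify stationarity: grad f(x*) = H x* + g = (0, 0).
Eigenvalues of H: 0, 8.
H has a zero eigenvalue (singular; positive semidefinite but not definite), so H is neither positive definite, negative definite, nor indefinite. The second-order test alone is inconclusive -> degen.
(Indeed, f is constant along the null direction of H through x*, so x* is not a strict local extremum.)

degen


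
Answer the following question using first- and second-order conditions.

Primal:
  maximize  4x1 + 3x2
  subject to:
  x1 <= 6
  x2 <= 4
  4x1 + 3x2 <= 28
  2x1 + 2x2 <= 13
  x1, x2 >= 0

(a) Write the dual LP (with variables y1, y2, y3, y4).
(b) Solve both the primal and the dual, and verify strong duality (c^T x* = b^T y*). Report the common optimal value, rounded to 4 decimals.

The standard primal-dual pair for 'max c^T x s.t. A x <= b, x >= 0' is:
  Dual:  min b^T y  s.t.  A^T y >= c,  y >= 0.

So the dual LP is:
  minimize  6y1 + 4y2 + 28y3 + 13y4
  subject to:
    y1 + 4y3 + 2y4 >= 4
    y2 + 3y3 + 2y4 >= 3
    y1, y2, y3, y4 >= 0

Solving the primal: x* = (6, 0.5).
  primal value c^T x* = 25.5.
Solving the dual: y* = (1, 0, 0, 1.5).
  dual value b^T y* = 25.5.
Strong duality: c^T x* = b^T y*. Confirmed.

25.5


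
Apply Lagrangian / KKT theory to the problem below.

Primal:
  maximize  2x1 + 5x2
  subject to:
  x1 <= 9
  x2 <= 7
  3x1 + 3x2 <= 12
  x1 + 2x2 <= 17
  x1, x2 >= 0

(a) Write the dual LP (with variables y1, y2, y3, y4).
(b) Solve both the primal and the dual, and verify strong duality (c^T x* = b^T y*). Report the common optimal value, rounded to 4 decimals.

The standard primal-dual pair for 'max c^T x s.t. A x <= b, x >= 0' is:
  Dual:  min b^T y  s.t.  A^T y >= c,  y >= 0.

So the dual LP is:
  minimize  9y1 + 7y2 + 12y3 + 17y4
  subject to:
    y1 + 3y3 + y4 >= 2
    y2 + 3y3 + 2y4 >= 5
    y1, y2, y3, y4 >= 0

Solving the primal: x* = (0, 4).
  primal value c^T x* = 20.
Solving the dual: y* = (0, 0, 1.6667, 0).
  dual value b^T y* = 20.
Strong duality: c^T x* = b^T y*. Confirmed.

20


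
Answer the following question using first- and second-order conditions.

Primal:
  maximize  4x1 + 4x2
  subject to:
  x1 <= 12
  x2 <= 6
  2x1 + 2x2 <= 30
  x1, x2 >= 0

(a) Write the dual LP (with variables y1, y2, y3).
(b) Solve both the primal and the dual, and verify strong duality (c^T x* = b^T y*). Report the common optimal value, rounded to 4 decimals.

The standard primal-dual pair for 'max c^T x s.t. A x <= b, x >= 0' is:
  Dual:  min b^T y  s.t.  A^T y >= c,  y >= 0.

So the dual LP is:
  minimize  12y1 + 6y2 + 30y3
  subject to:
    y1 + 2y3 >= 4
    y2 + 2y3 >= 4
    y1, y2, y3 >= 0

Solving the primal: x* = (9, 6).
  primal value c^T x* = 60.
Solving the dual: y* = (0, 0, 2).
  dual value b^T y* = 60.
Strong duality: c^T x* = b^T y*. Confirmed.

60


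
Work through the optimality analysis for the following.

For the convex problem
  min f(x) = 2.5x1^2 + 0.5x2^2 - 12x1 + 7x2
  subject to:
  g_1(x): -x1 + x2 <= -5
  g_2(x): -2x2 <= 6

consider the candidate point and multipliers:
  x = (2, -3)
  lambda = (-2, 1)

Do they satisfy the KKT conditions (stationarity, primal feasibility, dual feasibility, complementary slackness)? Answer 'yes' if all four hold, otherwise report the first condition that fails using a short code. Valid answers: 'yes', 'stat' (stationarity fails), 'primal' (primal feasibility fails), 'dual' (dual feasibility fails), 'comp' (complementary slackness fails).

Gradient of f: grad f(x) = Q x + c = (-2, 4)
Constraint values g_i(x) = a_i^T x - b_i:
  g_1((2, -3)) = 0
  g_2((2, -3)) = 0
Stationarity residual: grad f(x) + sum_i lambda_i a_i = (0, 0)
  -> stationarity OK
Primal feasibility (all g_i <= 0): OK
Dual feasibility (all lambda_i >= 0): FAILS
Complementary slackness (lambda_i * g_i(x) = 0 for all i): OK

Verdict: the first failing condition is dual_feasibility -> dual.

dual


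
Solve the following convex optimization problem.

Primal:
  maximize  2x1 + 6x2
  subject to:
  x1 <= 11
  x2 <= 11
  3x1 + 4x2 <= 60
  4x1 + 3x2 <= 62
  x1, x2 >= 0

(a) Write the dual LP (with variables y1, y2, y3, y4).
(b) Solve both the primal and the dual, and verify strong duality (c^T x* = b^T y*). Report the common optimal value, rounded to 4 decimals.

The standard primal-dual pair for 'max c^T x s.t. A x <= b, x >= 0' is:
  Dual:  min b^T y  s.t.  A^T y >= c,  y >= 0.

So the dual LP is:
  minimize  11y1 + 11y2 + 60y3 + 62y4
  subject to:
    y1 + 3y3 + 4y4 >= 2
    y2 + 4y3 + 3y4 >= 6
    y1, y2, y3, y4 >= 0

Solving the primal: x* = (5.3333, 11).
  primal value c^T x* = 76.6667.
Solving the dual: y* = (0, 3.3333, 0.6667, 0).
  dual value b^T y* = 76.6667.
Strong duality: c^T x* = b^T y*. Confirmed.

76.6667


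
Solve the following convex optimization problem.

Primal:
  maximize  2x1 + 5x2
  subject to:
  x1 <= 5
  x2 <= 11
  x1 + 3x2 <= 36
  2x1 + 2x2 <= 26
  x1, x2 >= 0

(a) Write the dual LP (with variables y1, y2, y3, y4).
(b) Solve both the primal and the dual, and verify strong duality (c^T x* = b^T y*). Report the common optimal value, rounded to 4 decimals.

The standard primal-dual pair for 'max c^T x s.t. A x <= b, x >= 0' is:
  Dual:  min b^T y  s.t.  A^T y >= c,  y >= 0.

So the dual LP is:
  minimize  5y1 + 11y2 + 36y3 + 26y4
  subject to:
    y1 + y3 + 2y4 >= 2
    y2 + 3y3 + 2y4 >= 5
    y1, y2, y3, y4 >= 0

Solving the primal: x* = (2, 11).
  primal value c^T x* = 59.
Solving the dual: y* = (0, 3, 0, 1).
  dual value b^T y* = 59.
Strong duality: c^T x* = b^T y*. Confirmed.

59
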